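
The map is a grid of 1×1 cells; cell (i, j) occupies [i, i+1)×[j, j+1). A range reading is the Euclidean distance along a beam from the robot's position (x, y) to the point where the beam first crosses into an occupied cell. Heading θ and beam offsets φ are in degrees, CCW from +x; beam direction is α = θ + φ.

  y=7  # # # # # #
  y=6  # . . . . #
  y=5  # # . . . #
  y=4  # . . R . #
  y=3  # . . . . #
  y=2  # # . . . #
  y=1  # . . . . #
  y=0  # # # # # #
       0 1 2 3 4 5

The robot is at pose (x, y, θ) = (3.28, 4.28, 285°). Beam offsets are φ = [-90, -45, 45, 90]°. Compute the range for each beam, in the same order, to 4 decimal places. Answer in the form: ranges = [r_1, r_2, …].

beam 1: φ=-90°, α=195°
  d=(-0.9659,-0.2588)  start (3,4)  tX=0.2899 tY=1.0818  stride 1/|dx|=1.0353 1/|dy|=3.8637
    cross x-line → (2,4), t=0.2899
    cross y-line → (2,3), t=1.0818
    cross x-line → (1,3), t=1.3252
    cross x-line → (0,3), t=2.3604 (wall)
  → r_1 = 2.3604
beam 2: φ=-45°, α=240°
  d=(-0.5000,-0.8660)  start (3,4)  tX=0.5600 tY=0.3233  stride 1/|dx|=2.0000 1/|dy|=1.1547
    cross y-line → (3,3), t=0.3233
    cross x-line → (2,3), t=0.5600
    cross y-line → (2,2), t=1.4780
    cross x-line → (1,2), t=2.5600 (wall)
  → r_2 = 2.5600
beam 3: φ=45°, α=330°
  d=(0.8660,-0.5000)  start (3,4)  tX=0.8314 tY=0.5600  stride 1/|dx|=1.1547 1/|dy|=2.0000
    cross y-line → (3,3), t=0.5600
    cross x-line → (4,3), t=0.8314
    cross x-line → (5,3), t=1.9861 (wall)
  → r_3 = 1.9861
beam 4: φ=90°, α=15°
  d=(0.9659,0.2588)  start (3,4)  tX=0.7454 tY=2.7819  stride 1/|dx|=1.0353 1/|dy|=3.8637
    cross x-line → (4,4), t=0.7454
    cross x-line → (5,4), t=1.7807 (wall)
  → r_4 = 1.7807

ranges = [2.3604, 2.5600, 1.9861, 1.7807]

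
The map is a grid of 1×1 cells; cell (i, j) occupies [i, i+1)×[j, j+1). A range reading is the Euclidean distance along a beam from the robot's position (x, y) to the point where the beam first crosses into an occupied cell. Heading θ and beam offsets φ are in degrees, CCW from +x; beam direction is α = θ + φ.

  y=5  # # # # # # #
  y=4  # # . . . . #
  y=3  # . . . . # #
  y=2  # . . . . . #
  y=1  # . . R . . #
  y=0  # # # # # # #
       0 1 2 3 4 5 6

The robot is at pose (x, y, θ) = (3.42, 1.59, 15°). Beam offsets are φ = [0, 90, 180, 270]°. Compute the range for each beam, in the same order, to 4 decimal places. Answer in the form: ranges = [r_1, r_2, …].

beam 1: φ=0°, α=15°
  cosα=0.9659 sinα=0.2588 | (3,1) | tMaxX 0.6005 tMaxY 1.5841 | tΔX 1.0353 tΔY 3.8637
    t=0.6005 [x] (4,1)
    t=1.5841 [y] (4,2)
    t=1.6357 [x] (5,2)
    t=2.6710 [x] (6,2) — stop
  → r_1 = 2.6710
beam 2: φ=90°, α=105°
  cosα=-0.2588 sinα=0.9659 | (3,1) | tMaxX 1.6228 tMaxY 0.4245 | tΔX 3.8637 tΔY 1.0353
    t=0.4245 [y] (3,2)
    t=1.4597 [y] (3,3)
    t=1.6228 [x] (2,3)
    t=2.4950 [y] (2,4)
    t=3.5303 [y] (2,5) — stop
  → r_2 = 3.5303
beam 3: φ=180°, α=195°
  cosα=-0.9659 sinα=-0.2588 | (3,1) | tMaxX 0.4348 tMaxY 2.2796 | tΔX 1.0353 tΔY 3.8637
    t=0.4348 [x] (2,1)
    t=1.4701 [x] (1,1)
    t=2.2796 [y] (1,0) — stop
  → r_3 = 2.2796
beam 4: φ=270°, α=285°
  cosα=0.2588 sinα=-0.9659 | (3,1) | tMaxX 2.2409 tMaxY 0.6108 | tΔX 3.8637 tΔY 1.0353
    t=0.6108 [y] (3,0) — stop
  → r_4 = 0.6108

ranges = [2.6710, 3.5303, 2.2796, 0.6108]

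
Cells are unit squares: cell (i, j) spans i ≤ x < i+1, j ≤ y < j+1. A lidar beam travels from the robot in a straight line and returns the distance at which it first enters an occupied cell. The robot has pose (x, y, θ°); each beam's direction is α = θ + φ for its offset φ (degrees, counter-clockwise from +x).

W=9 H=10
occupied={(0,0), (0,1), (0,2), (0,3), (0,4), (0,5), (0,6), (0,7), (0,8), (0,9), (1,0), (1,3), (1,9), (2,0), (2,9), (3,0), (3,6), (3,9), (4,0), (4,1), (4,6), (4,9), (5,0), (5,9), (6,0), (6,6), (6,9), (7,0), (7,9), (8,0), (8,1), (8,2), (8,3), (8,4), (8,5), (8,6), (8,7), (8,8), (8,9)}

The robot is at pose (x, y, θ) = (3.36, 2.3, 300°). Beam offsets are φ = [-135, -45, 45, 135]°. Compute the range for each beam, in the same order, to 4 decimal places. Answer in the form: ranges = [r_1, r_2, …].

ranges = [2.4433, 1.3459, 1.1591, 3.8305]

beam 1: φ=-135°, α=165°
  direction (-0.9659, 0.2588); cell (3,2); t to first gridline: x 0.3727, y 2.7046 (then +1.0353 / +3.8637)
    (2,2) via x @ 0.3727
    (1,2) via x @ 1.4080
    (0,2) via x @ 2.4433  # hit
  → r_1 = 2.4433
beam 2: φ=-45°, α=255°
  direction (-0.2588, -0.9659); cell (3,2); t to first gridline: x 1.3909, y 0.3106 (then +3.8637 / +1.0353)
    (3,1) via y @ 0.3106
    (3,0) via y @ 1.3459  # hit
  → r_2 = 1.3459
beam 3: φ=45°, α=345°
  direction (0.9659, -0.2588); cell (3,2); t to first gridline: x 0.6626, y 1.1591 (then +1.0353 / +3.8637)
    (4,2) via x @ 0.6626
    (4,1) via y @ 1.1591  # hit
  → r_3 = 1.1591
beam 4: φ=135°, α=75°
  direction (0.2588, 0.9659); cell (3,2); t to first gridline: x 2.4728, y 0.7247 (then +3.8637 / +1.0353)
    (3,3) via y @ 0.7247
    (3,4) via y @ 1.7600
    (4,4) via x @ 2.4728
    (4,5) via y @ 2.7952
    (4,6) via y @ 3.8305  # hit
  → r_4 = 3.8305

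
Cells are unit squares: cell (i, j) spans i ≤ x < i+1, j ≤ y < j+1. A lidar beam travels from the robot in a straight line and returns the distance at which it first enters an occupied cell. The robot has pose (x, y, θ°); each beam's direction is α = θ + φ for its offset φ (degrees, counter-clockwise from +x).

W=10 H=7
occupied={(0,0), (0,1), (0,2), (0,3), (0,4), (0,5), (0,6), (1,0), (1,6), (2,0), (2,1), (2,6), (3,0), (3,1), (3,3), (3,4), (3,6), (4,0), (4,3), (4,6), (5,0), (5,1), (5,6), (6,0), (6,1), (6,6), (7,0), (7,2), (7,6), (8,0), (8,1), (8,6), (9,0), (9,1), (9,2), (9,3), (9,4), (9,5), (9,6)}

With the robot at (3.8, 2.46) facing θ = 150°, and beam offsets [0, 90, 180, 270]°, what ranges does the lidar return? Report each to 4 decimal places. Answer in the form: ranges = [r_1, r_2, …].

beam 1: φ=0°, α=150°
  cosα=-0.8660 sinα=0.5000 | (3,2) | tMaxX 0.9238 tMaxY 1.0800 | tΔX 1.1547 tΔY 2.0000
    t=0.9238 [x] (2,2)
    t=1.0800 [y] (2,3)
    t=2.0785 [x] (1,3)
    t=3.0800 [y] (1,4)
    t=3.2332 [x] (0,4) — stop
  → r_1 = 3.2332
beam 2: φ=90°, α=240°
  cosα=-0.5000 sinα=-0.8660 | (3,2) | tMaxX 1.6000 tMaxY 0.5312 | tΔX 2.0000 tΔY 1.1547
    t=0.5312 [y] (3,1) — stop
  → r_2 = 0.5312
beam 3: φ=180°, α=330°
  cosα=0.8660 sinα=-0.5000 | (3,2) | tMaxX 0.2309 tMaxY 0.9200 | tΔX 1.1547 tΔY 2.0000
    t=0.2309 [x] (4,2)
    t=0.9200 [y] (4,1)
    t=1.3856 [x] (5,1) — stop
  → r_3 = 1.3856
beam 4: φ=270°, α=60°
  cosα=0.5000 sinα=0.8660 | (3,2) | tMaxX 0.4000 tMaxY 0.6235 | tΔX 2.0000 tΔY 1.1547
    t=0.4000 [x] (4,2)
    t=0.6235 [y] (4,3) — stop
  → r_4 = 0.6235

ranges = [3.2332, 0.5312, 1.3856, 0.6235]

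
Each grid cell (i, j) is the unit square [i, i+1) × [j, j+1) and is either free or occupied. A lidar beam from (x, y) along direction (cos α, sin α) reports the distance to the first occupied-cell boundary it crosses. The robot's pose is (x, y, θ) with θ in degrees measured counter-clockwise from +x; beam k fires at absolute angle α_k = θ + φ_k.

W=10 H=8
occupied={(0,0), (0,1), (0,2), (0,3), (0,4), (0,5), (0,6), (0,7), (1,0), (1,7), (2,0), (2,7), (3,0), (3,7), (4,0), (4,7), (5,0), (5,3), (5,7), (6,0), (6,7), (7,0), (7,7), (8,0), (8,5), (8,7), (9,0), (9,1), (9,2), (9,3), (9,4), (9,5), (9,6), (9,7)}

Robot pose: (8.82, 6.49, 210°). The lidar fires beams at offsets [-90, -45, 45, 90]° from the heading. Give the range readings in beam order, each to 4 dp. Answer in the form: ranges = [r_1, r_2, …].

ranges = [0.5889, 1.9705, 0.5073, 0.3600]

beam 1: φ=-90°, α=120°
  direction (-0.5000, 0.8660); cell (8,6); t to first gridline: x 1.6400, y 0.5889 (then +2.0000 / +1.1547)
    (8,7) via y @ 0.5889  # hit
  → r_1 = 0.5889
beam 2: φ=-45°, α=165°
  direction (-0.9659, 0.2588); cell (8,6); t to first gridline: x 0.8489, y 1.9705 (then +1.0353 / +3.8637)
    (7,6) via x @ 0.8489
    (6,6) via x @ 1.8842
    (6,7) via y @ 1.9705  # hit
  → r_2 = 1.9705
beam 3: φ=45°, α=255°
  direction (-0.2588, -0.9659); cell (8,6); t to first gridline: x 3.1682, y 0.5073 (then +3.8637 / +1.0353)
    (8,5) via y @ 0.5073  # hit
  → r_3 = 0.5073
beam 4: φ=90°, α=300°
  direction (0.5000, -0.8660); cell (8,6); t to first gridline: x 0.3600, y 0.5658 (then +2.0000 / +1.1547)
    (9,6) via x @ 0.3600  # hit
  → r_4 = 0.3600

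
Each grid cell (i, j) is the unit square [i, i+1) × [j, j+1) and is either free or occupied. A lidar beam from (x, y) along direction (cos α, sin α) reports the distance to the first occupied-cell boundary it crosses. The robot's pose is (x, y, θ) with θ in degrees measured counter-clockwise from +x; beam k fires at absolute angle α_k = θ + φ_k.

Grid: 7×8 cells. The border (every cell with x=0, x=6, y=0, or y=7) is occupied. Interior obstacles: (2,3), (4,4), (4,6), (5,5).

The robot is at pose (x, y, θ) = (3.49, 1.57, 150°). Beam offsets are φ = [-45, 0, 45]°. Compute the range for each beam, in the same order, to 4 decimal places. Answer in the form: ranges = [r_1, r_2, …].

beam 1: φ=-45°, α=105°
  dir = (cos 105°, sin 105°) = (-0.2588, 0.9659); from cell (3,1)
  next x-line at t=1.8932, next y-line at t=0.4452; Δt_x=3.8637, Δt_y=1.0353
    y: enter (3,2) at t=0.4452
    y: enter (3,3) at t=1.4804
    x: enter (2,3) at t=1.8932 ← occupied
  → r_1 = 1.8932
beam 2: φ=0°, α=150°
  dir = (cos 150°, sin 150°) = (-0.8660, 0.5000); from cell (3,1)
  next x-line at t=0.5658, next y-line at t=0.8600; Δt_x=1.1547, Δt_y=2.0000
    x: enter (2,1) at t=0.5658
    y: enter (2,2) at t=0.8600
    x: enter (1,2) at t=1.7205
    y: enter (1,3) at t=2.8600
    x: enter (0,3) at t=2.8752 ← occupied
  → r_2 = 2.8752
beam 3: φ=45°, α=195°
  dir = (cos 195°, sin 195°) = (-0.9659, -0.2588); from cell (3,1)
  next x-line at t=0.5073, next y-line at t=2.2023; Δt_x=1.0353, Δt_y=3.8637
    x: enter (2,1) at t=0.5073
    x: enter (1,1) at t=1.5426
    y: enter (1,0) at t=2.2023 ← occupied
  → r_3 = 2.2023

ranges = [1.8932, 2.8752, 2.2023]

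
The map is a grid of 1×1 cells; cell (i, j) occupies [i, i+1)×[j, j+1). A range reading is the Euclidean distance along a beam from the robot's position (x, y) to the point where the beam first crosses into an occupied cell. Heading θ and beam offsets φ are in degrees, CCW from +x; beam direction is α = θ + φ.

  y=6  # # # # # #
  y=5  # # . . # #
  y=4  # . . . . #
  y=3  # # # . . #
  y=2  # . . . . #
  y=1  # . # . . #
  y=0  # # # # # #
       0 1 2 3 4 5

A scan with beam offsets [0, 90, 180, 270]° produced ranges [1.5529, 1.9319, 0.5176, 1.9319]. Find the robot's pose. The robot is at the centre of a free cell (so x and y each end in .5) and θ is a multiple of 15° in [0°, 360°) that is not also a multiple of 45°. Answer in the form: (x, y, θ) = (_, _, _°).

(x, y, θ) = (3.5, 3.5, 345°)

Enumerate (i+0.5, j+0.5, θ) over the 15 free cells and 16 admissible headings. For each, cast all 4 beams and compare to the given ranges.
  (1.5, 4.5, 150°): beam 1 = 0.5774 ≠ 1.5529 ✗
  (2.5, 5.5, 105°): beam 1 = 0.5176 ≠ 1.5529 ✗
  (4.5, 3.5, 15°): beam 1 = 0.5176 ≠ 1.5529 ✗
  (4.5, 3.5, 75°): beam 2 = 1.5529 ≠ 1.9319 ✗
  …
  (3.5, 3.5, 345°): r_1=1.5529, r_2=1.9319, r_3=0.5176, r_4=1.9319 — all match ✓
Only this pose fits every beam.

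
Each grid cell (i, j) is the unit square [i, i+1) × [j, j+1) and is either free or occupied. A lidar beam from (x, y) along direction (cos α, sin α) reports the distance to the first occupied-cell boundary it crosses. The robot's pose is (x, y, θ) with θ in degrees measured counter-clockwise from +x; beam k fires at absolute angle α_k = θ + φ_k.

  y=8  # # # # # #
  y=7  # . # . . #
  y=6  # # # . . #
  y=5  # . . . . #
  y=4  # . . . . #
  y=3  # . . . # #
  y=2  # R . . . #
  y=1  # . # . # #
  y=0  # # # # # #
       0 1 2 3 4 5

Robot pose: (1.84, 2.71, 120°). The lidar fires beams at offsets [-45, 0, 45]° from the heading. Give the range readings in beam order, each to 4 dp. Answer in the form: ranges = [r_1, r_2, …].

ranges = [3.4061, 1.6800, 0.8696]

beam 1: φ=-45°, α=75°
  direction (0.2588, 0.9659); cell (1,2); t to first gridline: x 0.6182, y 0.3002 (then +3.8637 / +1.0353)
    (1,3) via y @ 0.3002
    (2,3) via x @ 0.6182
    (2,4) via y @ 1.3355
    (2,5) via y @ 2.3708
    (2,6) via y @ 3.4061  # hit
  → r_1 = 3.4061
beam 2: φ=0°, α=120°
  direction (-0.5000, 0.8660); cell (1,2); t to first gridline: x 1.6800, y 0.3349 (then +2.0000 / +1.1547)
    (1,3) via y @ 0.3349
    (1,4) via y @ 1.4896
    (0,4) via x @ 1.6800  # hit
  → r_2 = 1.6800
beam 3: φ=45°, α=165°
  direction (-0.9659, 0.2588); cell (1,2); t to first gridline: x 0.8696, y 1.1205 (then +1.0353 / +3.8637)
    (0,2) via x @ 0.8696  # hit
  → r_3 = 0.8696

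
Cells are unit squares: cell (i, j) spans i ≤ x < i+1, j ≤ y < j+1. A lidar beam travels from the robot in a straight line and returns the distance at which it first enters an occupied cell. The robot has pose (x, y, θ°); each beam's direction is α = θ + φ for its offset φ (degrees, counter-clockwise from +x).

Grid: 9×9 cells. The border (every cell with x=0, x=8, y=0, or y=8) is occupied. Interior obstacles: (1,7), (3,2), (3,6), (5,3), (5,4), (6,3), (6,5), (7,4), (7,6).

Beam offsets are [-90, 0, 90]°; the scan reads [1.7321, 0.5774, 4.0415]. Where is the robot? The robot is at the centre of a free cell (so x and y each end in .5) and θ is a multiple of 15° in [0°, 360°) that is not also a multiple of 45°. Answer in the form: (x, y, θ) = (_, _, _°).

(x, y, θ) = (4.5, 4.5, 330°)

Candidates: 40 free-cell centres × 16 headings = 640 poses. Raycast each; keep the one whose scan matches to 4 dp.
  (3.5, 3.5, 60°): beam 1 = 5.0000 ≠ 1.7321 ✗
  (1.5, 1.5, 210°): beam 1 = 1.0000 ≠ 1.7321 ✗
  (4.5, 3.5, 285°): beam 1 = 3.6235 ≠ 1.7321 ✗
  (3.5, 1.5, 255°): beam 1 = 2.5882 ≠ 1.7321 ✗
  (2.5, 7.5, 330°): beam 1 = 3.0000 ≠ 1.7321 ✗
  …
  (4.5, 4.5, 330°): r_1=1.7321, r_2=0.5774, r_3=4.0415 — all match ✓
Unique over the lattice → pose = (4.5, 4.5, 330°).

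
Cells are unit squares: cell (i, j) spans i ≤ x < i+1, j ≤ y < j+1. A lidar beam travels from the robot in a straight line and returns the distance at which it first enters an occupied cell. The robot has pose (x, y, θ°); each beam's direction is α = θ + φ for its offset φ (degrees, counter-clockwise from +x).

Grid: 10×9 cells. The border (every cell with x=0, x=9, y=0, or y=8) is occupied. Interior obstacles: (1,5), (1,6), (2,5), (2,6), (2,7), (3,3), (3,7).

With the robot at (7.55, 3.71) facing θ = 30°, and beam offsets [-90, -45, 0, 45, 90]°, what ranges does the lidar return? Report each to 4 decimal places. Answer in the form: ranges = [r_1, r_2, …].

beam 1: φ=-90°, α=300°
  cosα=0.5000 sinα=-0.8660 | (7,3) | tMaxX 0.9000 tMaxY 0.8198 | tΔX 2.0000 tΔY 1.1547
    t=0.8198 [y] (7,2)
    t=0.9000 [x] (8,2)
    t=1.9745 [y] (8,1)
    t=2.9000 [x] (9,1) — stop
  → r_1 = 2.9000
beam 2: φ=-45°, α=345°
  cosα=0.9659 sinα=-0.2588 | (7,3) | tMaxX 0.4659 tMaxY 2.7432 | tΔX 1.0353 tΔY 3.8637
    t=0.4659 [x] (8,3)
    t=1.5012 [x] (9,3) — stop
  → r_2 = 1.5012
beam 3: φ=0°, α=30°
  cosα=0.8660 sinα=0.5000 | (7,3) | tMaxX 0.5196 tMaxY 0.5800 | tΔX 1.1547 tΔY 2.0000
    t=0.5196 [x] (8,3)
    t=0.5800 [y] (8,4)
    t=1.6743 [x] (9,4) — stop
  → r_3 = 1.6743
beam 4: φ=45°, α=75°
  cosα=0.2588 sinα=0.9659 | (7,3) | tMaxX 1.7387 tMaxY 0.3002 | tΔX 3.8637 tΔY 1.0353
    t=0.3002 [y] (7,4)
    t=1.3355 [y] (7,5)
    t=1.7387 [x] (8,5)
    t=2.3708 [y] (8,6)
    t=3.4061 [y] (8,7)
    t=4.4413 [y] (8,8) — stop
  → r_4 = 4.4413
beam 5: φ=90°, α=120°
  cosα=-0.5000 sinα=0.8660 | (7,3) | tMaxX 1.1000 tMaxY 0.3349 | tΔX 2.0000 tΔY 1.1547
    t=0.3349 [y] (7,4)
    t=1.1000 [x] (6,4)
    t=1.4896 [y] (6,5)
    t=2.6443 [y] (6,6)
    t=3.1000 [x] (5,6)
    t=3.7990 [y] (5,7)
    t=4.9537 [y] (5,8) — stop
  → r_5 = 4.9537

ranges = [2.9000, 1.5012, 1.6743, 4.4413, 4.9537]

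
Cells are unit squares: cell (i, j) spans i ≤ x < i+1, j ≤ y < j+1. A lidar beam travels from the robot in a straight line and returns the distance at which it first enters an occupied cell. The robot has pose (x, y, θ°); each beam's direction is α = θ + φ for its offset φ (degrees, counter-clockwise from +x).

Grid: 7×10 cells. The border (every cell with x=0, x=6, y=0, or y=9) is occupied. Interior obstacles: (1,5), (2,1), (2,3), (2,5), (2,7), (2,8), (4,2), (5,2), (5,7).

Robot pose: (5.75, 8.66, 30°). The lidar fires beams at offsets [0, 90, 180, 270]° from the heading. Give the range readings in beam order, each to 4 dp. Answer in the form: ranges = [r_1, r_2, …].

ranges = [0.2887, 0.3926, 3.1754, 0.5000]

beam 1: φ=0°, α=30°
  d=(0.8660,0.5000)  start (5,8)  tX=0.2887 tY=0.6800  stride 1/|dx|=1.1547 1/|dy|=2.0000
    cross x-line → (6,8), t=0.2887 (wall)
  → r_1 = 0.2887
beam 2: φ=90°, α=120°
  d=(-0.5000,0.8660)  start (5,8)  tX=1.5000 tY=0.3926  stride 1/|dx|=2.0000 1/|dy|=1.1547
    cross y-line → (5,9), t=0.3926 (wall)
  → r_2 = 0.3926
beam 3: φ=180°, α=210°
  d=(-0.8660,-0.5000)  start (5,8)  tX=0.8660 tY=1.3200  stride 1/|dx|=1.1547 1/|dy|=2.0000
    cross x-line → (4,8), t=0.8660
    cross y-line → (4,7), t=1.3200
    cross x-line → (3,7), t=2.0207
    cross x-line → (2,7), t=3.1754 (wall)
  → r_3 = 3.1754
beam 4: φ=270°, α=300°
  d=(0.5000,-0.8660)  start (5,8)  tX=0.5000 tY=0.7621  stride 1/|dx|=2.0000 1/|dy|=1.1547
    cross x-line → (6,8), t=0.5000 (wall)
  → r_4 = 0.5000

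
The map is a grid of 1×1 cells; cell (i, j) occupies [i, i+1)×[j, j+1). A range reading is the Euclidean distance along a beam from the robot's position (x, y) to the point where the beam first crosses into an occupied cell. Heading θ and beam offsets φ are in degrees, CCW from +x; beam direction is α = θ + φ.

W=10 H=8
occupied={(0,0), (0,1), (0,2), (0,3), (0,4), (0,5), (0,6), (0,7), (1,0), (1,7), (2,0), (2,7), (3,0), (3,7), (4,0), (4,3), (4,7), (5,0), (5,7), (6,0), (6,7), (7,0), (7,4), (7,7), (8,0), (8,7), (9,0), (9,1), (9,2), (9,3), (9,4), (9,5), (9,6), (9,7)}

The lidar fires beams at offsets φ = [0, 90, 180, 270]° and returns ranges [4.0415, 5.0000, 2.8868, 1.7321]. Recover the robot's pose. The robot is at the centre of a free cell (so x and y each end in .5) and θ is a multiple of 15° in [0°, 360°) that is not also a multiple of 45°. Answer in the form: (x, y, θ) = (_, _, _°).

(x, y, θ) = (2.5, 4.5, 300°)

Enumerate (i+0.5, j+0.5, θ) over the 46 free cells and 16 admissible headings. For each, cast all 4 beams and compare to the given ranges.
  (6.5, 2.5, 285°): beam 1 = 1.5529 ≠ 4.0415 ✗
  (5.5, 3.5, 255°): beam 1 = 2.5882 ≠ 4.0415 ✗
  (6.5, 6.5, 105°): beam 1 = 0.5176 ≠ 4.0415 ✗
  …
  (2.5, 4.5, 300°): r_1=4.0415, r_2=5.0000, r_3=2.8868, r_4=1.7321 — all match ✓
Only this pose fits every beam.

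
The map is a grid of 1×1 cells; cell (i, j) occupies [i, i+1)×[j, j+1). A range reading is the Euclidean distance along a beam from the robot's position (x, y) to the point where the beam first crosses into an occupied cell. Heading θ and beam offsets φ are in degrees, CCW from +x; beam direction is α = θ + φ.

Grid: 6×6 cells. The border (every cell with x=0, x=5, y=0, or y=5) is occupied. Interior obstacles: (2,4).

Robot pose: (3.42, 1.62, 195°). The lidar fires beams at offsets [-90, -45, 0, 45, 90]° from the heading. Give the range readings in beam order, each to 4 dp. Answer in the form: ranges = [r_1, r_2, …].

ranges = [2.4640, 2.7944, 2.3955, 0.7159, 0.6419]

beam 1: φ=-90°, α=105°
  direction (-0.2588, 0.9659); cell (3,1); t to first gridline: x 1.6228, y 0.3934 (then +3.8637 / +1.0353)
    (3,2) via y @ 0.3934
    (3,3) via y @ 1.4287
    (2,3) via x @ 1.6228
    (2,4) via y @ 2.4640  # hit
  → r_1 = 2.4640
beam 2: φ=-45°, α=150°
  direction (-0.8660, 0.5000); cell (3,1); t to first gridline: x 0.4850, y 0.7600 (then +1.1547 / +2.0000)
    (2,1) via x @ 0.4850
    (2,2) via y @ 0.7600
    (1,2) via x @ 1.6397
    (1,3) via y @ 2.7600
    (0,3) via x @ 2.7944  # hit
  → r_2 = 2.7944
beam 3: φ=0°, α=195°
  direction (-0.9659, -0.2588); cell (3,1); t to first gridline: x 0.4348, y 2.3955 (then +1.0353 / +3.8637)
    (2,1) via x @ 0.4348
    (1,1) via x @ 1.4701
    (1,0) via y @ 2.3955  # hit
  → r_3 = 2.3955
beam 4: φ=45°, α=240°
  direction (-0.5000, -0.8660); cell (3,1); t to first gridline: x 0.8400, y 0.7159 (then +2.0000 / +1.1547)
    (3,0) via y @ 0.7159  # hit
  → r_4 = 0.7159
beam 5: φ=90°, α=285°
  direction (0.2588, -0.9659); cell (3,1); t to first gridline: x 2.2409, y 0.6419 (then +3.8637 / +1.0353)
    (3,0) via y @ 0.6419  # hit
  → r_5 = 0.6419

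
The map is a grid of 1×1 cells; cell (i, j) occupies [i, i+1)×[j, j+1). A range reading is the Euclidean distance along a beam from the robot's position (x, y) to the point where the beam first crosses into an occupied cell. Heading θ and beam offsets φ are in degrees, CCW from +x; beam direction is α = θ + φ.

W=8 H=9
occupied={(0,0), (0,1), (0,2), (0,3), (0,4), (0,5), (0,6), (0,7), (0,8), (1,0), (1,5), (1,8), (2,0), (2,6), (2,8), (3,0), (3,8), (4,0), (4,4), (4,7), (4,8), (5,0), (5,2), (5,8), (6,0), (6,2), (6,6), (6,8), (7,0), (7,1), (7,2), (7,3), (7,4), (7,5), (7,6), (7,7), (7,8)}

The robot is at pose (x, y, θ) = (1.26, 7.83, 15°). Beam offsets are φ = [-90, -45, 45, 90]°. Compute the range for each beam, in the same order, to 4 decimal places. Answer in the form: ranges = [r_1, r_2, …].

ranges = [1.8946, 1.6600, 0.1963, 0.1760]

beam 1: φ=-90°, α=285°
  cosα=0.2588 sinα=-0.9659 | (1,7) | tMaxX 2.8591 tMaxY 0.8593 | tΔX 3.8637 tΔY 1.0353
    t=0.8593 [y] (1,6)
    t=1.8946 [y] (1,5) — stop
  → r_1 = 1.8946
beam 2: φ=-45°, α=330°
  cosα=0.8660 sinα=-0.5000 | (1,7) | tMaxX 0.8545 tMaxY 1.6600 | tΔX 1.1547 tΔY 2.0000
    t=0.8545 [x] (2,7)
    t=1.6600 [y] (2,6) — stop
  → r_2 = 1.6600
beam 3: φ=45°, α=60°
  cosα=0.5000 sinα=0.8660 | (1,7) | tMaxX 1.4800 tMaxY 0.1963 | tΔX 2.0000 tΔY 1.1547
    t=0.1963 [y] (1,8) — stop
  → r_3 = 0.1963
beam 4: φ=90°, α=105°
  cosα=-0.2588 sinα=0.9659 | (1,7) | tMaxX 1.0046 tMaxY 0.1760 | tΔX 3.8637 tΔY 1.0353
    t=0.1760 [y] (1,8) — stop
  → r_4 = 0.1760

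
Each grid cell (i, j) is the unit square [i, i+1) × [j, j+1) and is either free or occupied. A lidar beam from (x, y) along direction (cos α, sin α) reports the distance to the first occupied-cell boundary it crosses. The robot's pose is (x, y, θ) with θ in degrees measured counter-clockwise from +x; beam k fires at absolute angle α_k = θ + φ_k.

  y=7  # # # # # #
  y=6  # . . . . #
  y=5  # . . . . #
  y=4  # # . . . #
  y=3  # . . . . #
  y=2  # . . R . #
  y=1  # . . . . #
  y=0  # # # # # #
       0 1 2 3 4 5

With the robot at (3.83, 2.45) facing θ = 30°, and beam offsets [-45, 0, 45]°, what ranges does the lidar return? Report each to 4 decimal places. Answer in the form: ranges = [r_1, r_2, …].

ranges = [1.2113, 1.3510, 4.5205]

beam 1: φ=-45°, α=345°
  cosα=0.9659 sinα=-0.2588 | (3,2) | tMaxX 0.1760 tMaxY 1.7387 | tΔX 1.0353 tΔY 3.8637
    t=0.1760 [x] (4,2)
    t=1.2113 [x] (5,2) — stop
  → r_1 = 1.2113
beam 2: φ=0°, α=30°
  cosα=0.8660 sinα=0.5000 | (3,2) | tMaxX 0.1963 tMaxY 1.1000 | tΔX 1.1547 tΔY 2.0000
    t=0.1963 [x] (4,2)
    t=1.1000 [y] (4,3)
    t=1.3510 [x] (5,3) — stop
  → r_2 = 1.3510
beam 3: φ=45°, α=75°
  cosα=0.2588 sinα=0.9659 | (3,2) | tMaxX 0.6568 tMaxY 0.5694 | tΔX 3.8637 tΔY 1.0353
    t=0.5694 [y] (3,3)
    t=0.6568 [x] (4,3)
    t=1.6047 [y] (4,4)
    t=2.6400 [y] (4,5)
    t=3.6752 [y] (4,6)
    t=4.5205 [x] (5,6) — stop
  → r_3 = 4.5205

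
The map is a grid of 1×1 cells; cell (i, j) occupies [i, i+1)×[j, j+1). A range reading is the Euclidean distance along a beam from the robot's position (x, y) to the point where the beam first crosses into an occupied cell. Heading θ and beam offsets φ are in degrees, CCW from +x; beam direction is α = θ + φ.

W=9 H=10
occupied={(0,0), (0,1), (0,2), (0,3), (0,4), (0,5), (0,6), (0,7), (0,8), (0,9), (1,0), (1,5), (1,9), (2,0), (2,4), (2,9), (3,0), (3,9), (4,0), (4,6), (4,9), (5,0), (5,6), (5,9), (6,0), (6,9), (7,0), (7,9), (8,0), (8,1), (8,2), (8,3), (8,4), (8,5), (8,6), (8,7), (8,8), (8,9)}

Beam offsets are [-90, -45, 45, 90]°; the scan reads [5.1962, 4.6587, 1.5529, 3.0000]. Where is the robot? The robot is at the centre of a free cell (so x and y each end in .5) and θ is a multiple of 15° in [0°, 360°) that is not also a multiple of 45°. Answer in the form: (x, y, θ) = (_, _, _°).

(x, y, θ) = (6.5, 5.5, 330°)

Enumerate (i+0.5, j+0.5, θ) over the 52 free cells and 16 admissible headings. For each, cast all 4 beams and compare to the given ranges.
  (7.5, 1.5, 60°): beam 1 = 0.5774 ≠ 5.1962 ✗
  (4.5, 2.5, 285°): beam 1 = 3.6235 ≠ 5.1962 ✗
  (5.5, 3.5, 60°): beam 1 = 2.8868 ≠ 5.1962 ✗
  (2.5, 7.5, 15°): beam 1 = 6.7293 ≠ 5.1962 ✗
  …
  (6.5, 5.5, 330°): r_1=5.1962, r_2=4.6587, r_3=1.5529, r_4=3.0000 — all match ✓
Only this pose fits every beam.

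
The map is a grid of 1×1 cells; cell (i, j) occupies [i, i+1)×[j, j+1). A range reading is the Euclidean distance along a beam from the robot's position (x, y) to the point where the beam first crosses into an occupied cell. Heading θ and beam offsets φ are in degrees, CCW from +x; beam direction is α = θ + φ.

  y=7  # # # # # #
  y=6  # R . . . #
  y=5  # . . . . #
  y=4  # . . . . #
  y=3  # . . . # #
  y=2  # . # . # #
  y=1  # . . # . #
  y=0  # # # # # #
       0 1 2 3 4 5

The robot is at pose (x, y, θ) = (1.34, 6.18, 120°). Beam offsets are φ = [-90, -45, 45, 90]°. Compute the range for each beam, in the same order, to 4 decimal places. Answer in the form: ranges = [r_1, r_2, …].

beam 1: φ=-90°, α=30°
  direction (0.8660, 0.5000); cell (1,6); t to first gridline: x 0.7621, y 1.6400 (then +1.1547 / +2.0000)
    (2,6) via x @ 0.7621
    (2,7) via y @ 1.6400  # hit
  → r_1 = 1.6400
beam 2: φ=-45°, α=75°
  direction (0.2588, 0.9659); cell (1,6); t to first gridline: x 2.5500, y 0.8489 (then +3.8637 / +1.0353)
    (1,7) via y @ 0.8489  # hit
  → r_2 = 0.8489
beam 3: φ=45°, α=165°
  direction (-0.9659, 0.2588); cell (1,6); t to first gridline: x 0.3520, y 3.1682 (then +1.0353 / +3.8637)
    (0,6) via x @ 0.3520  # hit
  → r_3 = 0.3520
beam 4: φ=90°, α=210°
  direction (-0.8660, -0.5000); cell (1,6); t to first gridline: x 0.3926, y 0.3600 (then +1.1547 / +2.0000)
    (1,5) via y @ 0.3600
    (0,5) via x @ 0.3926  # hit
  → r_4 = 0.3926

ranges = [1.6400, 0.8489, 0.3520, 0.3926]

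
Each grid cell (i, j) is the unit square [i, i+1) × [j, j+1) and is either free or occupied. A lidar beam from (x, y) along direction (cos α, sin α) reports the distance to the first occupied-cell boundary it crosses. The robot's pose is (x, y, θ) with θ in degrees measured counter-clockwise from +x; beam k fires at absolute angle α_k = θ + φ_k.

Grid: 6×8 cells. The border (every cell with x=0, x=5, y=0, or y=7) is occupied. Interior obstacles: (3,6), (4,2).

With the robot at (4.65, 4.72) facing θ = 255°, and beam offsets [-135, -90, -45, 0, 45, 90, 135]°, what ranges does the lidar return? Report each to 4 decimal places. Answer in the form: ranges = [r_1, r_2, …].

ranges = [1.4780, 3.7788, 4.2147, 1.7807, 0.7000, 0.3623, 0.4041]

beam 1: φ=-135°, α=120°
  dir = (cos 120°, sin 120°) = (-0.5000, 0.8660); from cell (4,4)
  next x-line at t=1.3000, next y-line at t=0.3233; Δt_x=2.0000, Δt_y=1.1547
    y: enter (4,5) at t=0.3233
    x: enter (3,5) at t=1.3000
    y: enter (3,6) at t=1.4780 ← occupied
  → r_1 = 1.4780
beam 2: φ=-90°, α=165°
  dir = (cos 165°, sin 165°) = (-0.9659, 0.2588); from cell (4,4)
  next x-line at t=0.6729, next y-line at t=1.0818; Δt_x=1.0353, Δt_y=3.8637
    x: enter (3,4) at t=0.6729
    y: enter (3,5) at t=1.0818
    x: enter (2,5) at t=1.7082
    x: enter (1,5) at t=2.7435
    x: enter (0,5) at t=3.7788 ← occupied
  → r_2 = 3.7788
beam 3: φ=-45°, α=210°
  dir = (cos 210°, sin 210°) = (-0.8660, -0.5000); from cell (4,4)
  next x-line at t=0.7506, next y-line at t=1.4400; Δt_x=1.1547, Δt_y=2.0000
    x: enter (3,4) at t=0.7506
    y: enter (3,3) at t=1.4400
    x: enter (2,3) at t=1.9053
    x: enter (1,3) at t=3.0600
    y: enter (1,2) at t=3.4400
    x: enter (0,2) at t=4.2147 ← occupied
  → r_3 = 4.2147
beam 4: φ=0°, α=255°
  dir = (cos 255°, sin 255°) = (-0.2588, -0.9659); from cell (4,4)
  next x-line at t=2.5114, next y-line at t=0.7454; Δt_x=3.8637, Δt_y=1.0353
    y: enter (4,3) at t=0.7454
    y: enter (4,2) at t=1.7807 ← occupied
  → r_4 = 1.7807
beam 5: φ=45°, α=300°
  dir = (cos 300°, sin 300°) = (0.5000, -0.8660); from cell (4,4)
  next x-line at t=0.7000, next y-line at t=0.8314; Δt_x=2.0000, Δt_y=1.1547
    x: enter (5,4) at t=0.7000 ← occupied
  → r_5 = 0.7000
beam 6: φ=90°, α=345°
  dir = (cos 345°, sin 345°) = (0.9659, -0.2588); from cell (4,4)
  next x-line at t=0.3623, next y-line at t=2.7819; Δt_x=1.0353, Δt_y=3.8637
    x: enter (5,4) at t=0.3623 ← occupied
  → r_6 = 0.3623
beam 7: φ=135°, α=30°
  dir = (cos 30°, sin 30°) = (0.8660, 0.5000); from cell (4,4)
  next x-line at t=0.4041, next y-line at t=0.5600; Δt_x=1.1547, Δt_y=2.0000
    x: enter (5,4) at t=0.4041 ← occupied
  → r_7 = 0.4041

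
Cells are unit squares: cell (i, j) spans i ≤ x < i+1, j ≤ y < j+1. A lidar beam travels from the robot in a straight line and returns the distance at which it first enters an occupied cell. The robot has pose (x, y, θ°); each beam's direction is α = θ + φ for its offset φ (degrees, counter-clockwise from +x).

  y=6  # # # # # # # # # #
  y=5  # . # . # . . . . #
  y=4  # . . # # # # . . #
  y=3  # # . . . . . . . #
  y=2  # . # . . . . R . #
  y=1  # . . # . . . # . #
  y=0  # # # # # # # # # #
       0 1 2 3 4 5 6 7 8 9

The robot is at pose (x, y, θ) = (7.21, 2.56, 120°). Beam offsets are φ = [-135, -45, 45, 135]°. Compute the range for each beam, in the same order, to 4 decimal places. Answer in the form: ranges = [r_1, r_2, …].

beam 1: φ=-135°, α=345°
  cosα=0.9659 sinα=-0.2588 | (7,2) | tMaxX 0.8179 tMaxY 2.1637 | tΔX 1.0353 tΔY 3.8637
    t=0.8179 [x] (8,2)
    t=1.8531 [x] (9,2) — stop
  → r_1 = 1.8531
beam 2: φ=-45°, α=75°
  cosα=0.2588 sinα=0.9659 | (7,2) | tMaxX 3.0523 tMaxY 0.4555 | tΔX 3.8637 tΔY 1.0353
    t=0.4555 [y] (7,3)
    t=1.4908 [y] (7,4)
    t=2.5261 [y] (7,5)
    t=3.0523 [x] (8,5)
    t=3.5614 [y] (8,6) — stop
  → r_2 = 3.5614
beam 3: φ=45°, α=165°
  cosα=-0.9659 sinα=0.2588 | (7,2) | tMaxX 0.2174 tMaxY 1.7000 | tΔX 1.0353 tΔY 3.8637
    t=0.2174 [x] (6,2)
    t=1.2527 [x] (5,2)
    t=1.7000 [y] (5,3)
    t=2.2880 [x] (4,3)
    t=3.3232 [x] (3,3)
    t=4.3585 [x] (2,3)
    t=5.3938 [x] (1,3) — stop
  → r_3 = 5.3938
beam 4: φ=135°, α=255°
  cosα=-0.2588 sinα=-0.9659 | (7,2) | tMaxX 0.8114 tMaxY 0.5798 | tΔX 3.8637 tΔY 1.0353
    t=0.5798 [y] (7,1) — stop
  → r_4 = 0.5798

ranges = [1.8531, 3.5614, 5.3938, 0.5798]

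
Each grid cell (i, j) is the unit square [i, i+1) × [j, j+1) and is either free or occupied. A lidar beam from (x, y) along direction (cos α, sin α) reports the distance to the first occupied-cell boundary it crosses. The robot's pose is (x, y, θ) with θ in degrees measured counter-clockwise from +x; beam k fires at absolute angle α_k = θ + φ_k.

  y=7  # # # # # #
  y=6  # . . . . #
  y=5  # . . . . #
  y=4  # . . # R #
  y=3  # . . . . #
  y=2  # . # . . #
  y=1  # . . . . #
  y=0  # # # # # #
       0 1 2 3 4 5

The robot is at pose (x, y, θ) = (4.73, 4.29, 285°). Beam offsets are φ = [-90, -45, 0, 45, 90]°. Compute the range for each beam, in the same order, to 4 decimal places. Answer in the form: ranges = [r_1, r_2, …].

ranges = [0.7558, 3.7990, 1.0432, 0.3118, 0.2795]

beam 1: φ=-90°, α=195°
  d=(-0.9659,-0.2588)  start (4,4)  tX=0.7558 tY=1.1205  stride 1/|dx|=1.0353 1/|dy|=3.8637
    cross x-line → (3,4), t=0.7558 (wall)
  → r_1 = 0.7558
beam 2: φ=-45°, α=240°
  d=(-0.5000,-0.8660)  start (4,4)  tX=1.4600 tY=0.3349  stride 1/|dx|=2.0000 1/|dy|=1.1547
    cross y-line → (4,3), t=0.3349
    cross x-line → (3,3), t=1.4600
    cross y-line → (3,2), t=1.4896
    cross y-line → (3,1), t=2.6443
    cross x-line → (2,1), t=3.4600
    cross y-line → (2,0), t=3.7990 (wall)
  → r_2 = 3.7990
beam 3: φ=0°, α=285°
  d=(0.2588,-0.9659)  start (4,4)  tX=1.0432 tY=0.3002  stride 1/|dx|=3.8637 1/|dy|=1.0353
    cross y-line → (4,3), t=0.3002
    cross x-line → (5,3), t=1.0432 (wall)
  → r_3 = 1.0432
beam 4: φ=45°, α=330°
  d=(0.8660,-0.5000)  start (4,4)  tX=0.3118 tY=0.5800  stride 1/|dx|=1.1547 1/|dy|=2.0000
    cross x-line → (5,4), t=0.3118 (wall)
  → r_4 = 0.3118
beam 5: φ=90°, α=15°
  d=(0.9659,0.2588)  start (4,4)  tX=0.2795 tY=2.7432  stride 1/|dx|=1.0353 1/|dy|=3.8637
    cross x-line → (5,4), t=0.2795 (wall)
  → r_5 = 0.2795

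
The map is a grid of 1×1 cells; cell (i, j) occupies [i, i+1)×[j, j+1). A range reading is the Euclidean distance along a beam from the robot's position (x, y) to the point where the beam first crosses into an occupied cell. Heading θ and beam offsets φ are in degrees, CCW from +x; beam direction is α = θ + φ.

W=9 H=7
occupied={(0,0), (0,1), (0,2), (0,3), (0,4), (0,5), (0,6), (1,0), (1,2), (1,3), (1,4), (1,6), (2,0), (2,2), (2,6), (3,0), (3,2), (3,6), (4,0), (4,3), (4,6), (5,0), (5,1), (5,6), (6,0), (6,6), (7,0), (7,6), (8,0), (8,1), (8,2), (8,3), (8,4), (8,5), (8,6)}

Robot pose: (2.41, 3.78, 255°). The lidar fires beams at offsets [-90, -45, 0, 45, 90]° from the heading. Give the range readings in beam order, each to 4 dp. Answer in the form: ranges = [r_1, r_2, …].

beam 1: φ=-90°, α=165°
  dir = (cos 165°, sin 165°) = (-0.9659, 0.2588); from cell (2,3)
  next x-line at t=0.4245, next y-line at t=0.8500; Δt_x=1.0353, Δt_y=3.8637
    x: enter (1,3) at t=0.4245 ← occupied
  → r_1 = 0.4245
beam 2: φ=-45°, α=210°
  dir = (cos 210°, sin 210°) = (-0.8660, -0.5000); from cell (2,3)
  next x-line at t=0.4734, next y-line at t=1.5600; Δt_x=1.1547, Δt_y=2.0000
    x: enter (1,3) at t=0.4734 ← occupied
  → r_2 = 0.4734
beam 3: φ=0°, α=255°
  dir = (cos 255°, sin 255°) = (-0.2588, -0.9659); from cell (2,3)
  next x-line at t=1.5841, next y-line at t=0.8075; Δt_x=3.8637, Δt_y=1.0353
    y: enter (2,2) at t=0.8075 ← occupied
  → r_3 = 0.8075
beam 4: φ=45°, α=300°
  dir = (cos 300°, sin 300°) = (0.5000, -0.8660); from cell (2,3)
  next x-line at t=1.1800, next y-line at t=0.9007; Δt_x=2.0000, Δt_y=1.1547
    y: enter (2,2) at t=0.9007 ← occupied
  → r_4 = 0.9007
beam 5: φ=90°, α=345°
  dir = (cos 345°, sin 345°) = (0.9659, -0.2588); from cell (2,3)
  next x-line at t=0.6108, next y-line at t=3.0137; Δt_x=1.0353, Δt_y=3.8637
    x: enter (3,3) at t=0.6108
    x: enter (4,3) at t=1.6461 ← occupied
  → r_5 = 1.6461

ranges = [0.4245, 0.4734, 0.8075, 0.9007, 1.6461]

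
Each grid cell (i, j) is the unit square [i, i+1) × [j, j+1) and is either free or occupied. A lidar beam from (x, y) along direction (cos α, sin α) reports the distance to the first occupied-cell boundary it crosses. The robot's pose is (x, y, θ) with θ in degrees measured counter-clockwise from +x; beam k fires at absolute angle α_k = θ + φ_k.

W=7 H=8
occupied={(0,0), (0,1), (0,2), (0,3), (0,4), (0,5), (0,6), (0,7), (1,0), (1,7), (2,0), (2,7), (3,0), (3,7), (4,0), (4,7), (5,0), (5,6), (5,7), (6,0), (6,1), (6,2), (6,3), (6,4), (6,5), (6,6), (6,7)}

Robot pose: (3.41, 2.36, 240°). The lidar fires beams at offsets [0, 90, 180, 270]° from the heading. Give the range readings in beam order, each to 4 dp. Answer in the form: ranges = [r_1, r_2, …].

ranges = [1.5704, 2.7200, 4.2031, 2.7828]

beam 1: φ=0°, α=240°
  direction (-0.5000, -0.8660); cell (3,2); t to first gridline: x 0.8200, y 0.4157 (then +2.0000 / +1.1547)
    (3,1) via y @ 0.4157
    (2,1) via x @ 0.8200
    (2,0) via y @ 1.5704  # hit
  → r_1 = 1.5704
beam 2: φ=90°, α=330°
  direction (0.8660, -0.5000); cell (3,2); t to first gridline: x 0.6813, y 0.7200 (then +1.1547 / +2.0000)
    (4,2) via x @ 0.6813
    (4,1) via y @ 0.7200
    (5,1) via x @ 1.8360
    (5,0) via y @ 2.7200  # hit
  → r_2 = 2.7200
beam 3: φ=180°, α=60°
  direction (0.5000, 0.8660); cell (3,2); t to first gridline: x 1.1800, y 0.7390 (then +2.0000 / +1.1547)
    (3,3) via y @ 0.7390
    (4,3) via x @ 1.1800
    (4,4) via y @ 1.8937
    (4,5) via y @ 3.0484
    (5,5) via x @ 3.1800
    (5,6) via y @ 4.2031  # hit
  → r_3 = 4.2031
beam 4: φ=270°, α=150°
  direction (-0.8660, 0.5000); cell (3,2); t to first gridline: x 0.4734, y 1.2800 (then +1.1547 / +2.0000)
    (2,2) via x @ 0.4734
    (2,3) via y @ 1.2800
    (1,3) via x @ 1.6281
    (0,3) via x @ 2.7828  # hit
  → r_4 = 2.7828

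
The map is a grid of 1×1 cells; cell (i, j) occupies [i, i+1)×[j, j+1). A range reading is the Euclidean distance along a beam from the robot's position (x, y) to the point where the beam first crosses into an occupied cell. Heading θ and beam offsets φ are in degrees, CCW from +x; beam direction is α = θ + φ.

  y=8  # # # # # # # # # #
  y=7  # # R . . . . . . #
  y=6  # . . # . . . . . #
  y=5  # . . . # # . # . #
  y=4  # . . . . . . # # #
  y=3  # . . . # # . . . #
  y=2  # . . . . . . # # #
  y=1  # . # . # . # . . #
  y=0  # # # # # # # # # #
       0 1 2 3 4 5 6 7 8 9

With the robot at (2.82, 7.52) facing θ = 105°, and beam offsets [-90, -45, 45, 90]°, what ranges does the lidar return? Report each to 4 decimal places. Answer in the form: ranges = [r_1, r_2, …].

ranges = [1.8546, 0.5543, 0.9469, 0.8489]

beam 1: φ=-90°, α=15°
  dir = (cos 15°, sin 15°) = (0.9659, 0.2588); from cell (2,7)
  next x-line at t=0.1863, next y-line at t=1.8546; Δt_x=1.0353, Δt_y=3.8637
    x: enter (3,7) at t=0.1863
    x: enter (4,7) at t=1.2216
    y: enter (4,8) at t=1.8546 ← occupied
  → r_1 = 1.8546
beam 2: φ=-45°, α=60°
  dir = (cos 60°, sin 60°) = (0.5000, 0.8660); from cell (2,7)
  next x-line at t=0.3600, next y-line at t=0.5543; Δt_x=2.0000, Δt_y=1.1547
    x: enter (3,7) at t=0.3600
    y: enter (3,8) at t=0.5543 ← occupied
  → r_2 = 0.5543
beam 3: φ=45°, α=150°
  dir = (cos 150°, sin 150°) = (-0.8660, 0.5000); from cell (2,7)
  next x-line at t=0.9469, next y-line at t=0.9600; Δt_x=1.1547, Δt_y=2.0000
    x: enter (1,7) at t=0.9469 ← occupied
  → r_3 = 0.9469
beam 4: φ=90°, α=195°
  dir = (cos 195°, sin 195°) = (-0.9659, -0.2588); from cell (2,7)
  next x-line at t=0.8489, next y-line at t=2.0091; Δt_x=1.0353, Δt_y=3.8637
    x: enter (1,7) at t=0.8489 ← occupied
  → r_4 = 0.8489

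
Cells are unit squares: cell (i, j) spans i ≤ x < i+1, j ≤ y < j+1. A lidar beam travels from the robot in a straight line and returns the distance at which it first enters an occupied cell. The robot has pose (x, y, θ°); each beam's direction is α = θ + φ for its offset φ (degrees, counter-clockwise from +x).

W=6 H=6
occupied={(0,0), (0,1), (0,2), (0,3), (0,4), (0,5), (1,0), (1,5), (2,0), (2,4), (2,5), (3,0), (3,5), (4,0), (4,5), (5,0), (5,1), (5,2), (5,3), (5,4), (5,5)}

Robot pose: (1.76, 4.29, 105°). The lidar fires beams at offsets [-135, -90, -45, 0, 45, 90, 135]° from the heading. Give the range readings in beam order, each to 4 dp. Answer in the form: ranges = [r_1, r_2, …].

beam 1: φ=-135°, α=330°
  d=(0.8660,-0.5000)  start (1,4)  tX=0.2771 tY=0.5800  stride 1/|dx|=1.1547 1/|dy|=2.0000
    cross x-line → (2,4), t=0.2771 (wall)
  → r_1 = 0.2771
beam 2: φ=-90°, α=15°
  d=(0.9659,0.2588)  start (1,4)  tX=0.2485 tY=2.7432  stride 1/|dx|=1.0353 1/|dy|=3.8637
    cross x-line → (2,4), t=0.2485 (wall)
  → r_2 = 0.2485
beam 3: φ=-45°, α=60°
  d=(0.5000,0.8660)  start (1,4)  tX=0.4800 tY=0.8198  stride 1/|dx|=2.0000 1/|dy|=1.1547
    cross x-line → (2,4), t=0.4800 (wall)
  → r_3 = 0.4800
beam 4: φ=0°, α=105°
  d=(-0.2588,0.9659)  start (1,4)  tX=2.9364 tY=0.7350  stride 1/|dx|=3.8637 1/|dy|=1.0353
    cross y-line → (1,5), t=0.7350 (wall)
  → r_4 = 0.7350
beam 5: φ=45°, α=150°
  d=(-0.8660,0.5000)  start (1,4)  tX=0.8776 tY=1.4200  stride 1/|dx|=1.1547 1/|dy|=2.0000
    cross x-line → (0,4), t=0.8776 (wall)
  → r_5 = 0.8776
beam 6: φ=90°, α=195°
  d=(-0.9659,-0.2588)  start (1,4)  tX=0.7868 tY=1.1205  stride 1/|dx|=1.0353 1/|dy|=3.8637
    cross x-line → (0,4), t=0.7868 (wall)
  → r_6 = 0.7868
beam 7: φ=135°, α=240°
  d=(-0.5000,-0.8660)  start (1,4)  tX=1.5200 tY=0.3349  stride 1/|dx|=2.0000 1/|dy|=1.1547
    cross y-line → (1,3), t=0.3349
    cross y-line → (1,2), t=1.4896
    cross x-line → (0,2), t=1.5200 (wall)
  → r_7 = 1.5200

ranges = [0.2771, 0.2485, 0.4800, 0.7350, 0.8776, 0.7868, 1.5200]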